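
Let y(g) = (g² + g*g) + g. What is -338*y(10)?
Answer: -70980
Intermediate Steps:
y(g) = g + 2*g² (y(g) = (g² + g²) + g = 2*g² + g = g + 2*g²)
-338*y(10) = -3380*(1 + 2*10) = -3380*(1 + 20) = -3380*21 = -338*210 = -70980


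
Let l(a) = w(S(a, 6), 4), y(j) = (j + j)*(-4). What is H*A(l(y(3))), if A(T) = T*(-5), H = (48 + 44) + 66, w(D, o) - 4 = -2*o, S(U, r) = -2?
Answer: 3160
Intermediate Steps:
w(D, o) = 4 - 2*o
y(j) = -8*j (y(j) = (2*j)*(-4) = -8*j)
l(a) = -4 (l(a) = 4 - 2*4 = 4 - 8 = -4)
H = 158 (H = 92 + 66 = 158)
A(T) = -5*T
H*A(l(y(3))) = 158*(-5*(-4)) = 158*20 = 3160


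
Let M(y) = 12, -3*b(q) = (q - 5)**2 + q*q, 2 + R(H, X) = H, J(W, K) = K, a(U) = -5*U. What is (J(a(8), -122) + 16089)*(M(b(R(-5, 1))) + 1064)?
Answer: 17180492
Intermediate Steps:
R(H, X) = -2 + H
b(q) = -q**2/3 - (-5 + q)**2/3 (b(q) = -((q - 5)**2 + q*q)/3 = -((-5 + q)**2 + q**2)/3 = -(q**2 + (-5 + q)**2)/3 = -q**2/3 - (-5 + q)**2/3)
(J(a(8), -122) + 16089)*(M(b(R(-5, 1))) + 1064) = (-122 + 16089)*(12 + 1064) = 15967*1076 = 17180492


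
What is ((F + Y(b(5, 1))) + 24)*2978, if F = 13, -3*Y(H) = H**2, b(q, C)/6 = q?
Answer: -783214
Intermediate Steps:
b(q, C) = 6*q
Y(H) = -H**2/3
((F + Y(b(5, 1))) + 24)*2978 = ((13 - (6*5)**2/3) + 24)*2978 = ((13 - 1/3*30**2) + 24)*2978 = ((13 - 1/3*900) + 24)*2978 = ((13 - 300) + 24)*2978 = (-287 + 24)*2978 = -263*2978 = -783214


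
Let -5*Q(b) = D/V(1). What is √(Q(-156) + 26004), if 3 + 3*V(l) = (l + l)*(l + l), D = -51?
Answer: √650865/5 ≈ 161.35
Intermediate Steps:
V(l) = -1 + 4*l²/3 (V(l) = -1 + ((l + l)*(l + l))/3 = -1 + ((2*l)*(2*l))/3 = -1 + (4*l²)/3 = -1 + 4*l²/3)
Q(b) = 153/5 (Q(b) = -(-51)/(5*(-1 + (4/3)*1²)) = -(-51)/(5*(-1 + (4/3)*1)) = -(-51)/(5*(-1 + 4/3)) = -(-51)/(5*⅓) = -(-51)*3/5 = -⅕*(-153) = 153/5)
√(Q(-156) + 26004) = √(153/5 + 26004) = √(130173/5) = √650865/5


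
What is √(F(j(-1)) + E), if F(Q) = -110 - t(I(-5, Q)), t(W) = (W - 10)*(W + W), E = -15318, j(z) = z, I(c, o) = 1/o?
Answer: 5*I*√618 ≈ 124.3*I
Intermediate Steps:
t(W) = 2*W*(-10 + W) (t(W) = (-10 + W)*(2*W) = 2*W*(-10 + W))
F(Q) = -110 - 2*(-10 + 1/Q)/Q
√(F(j(-1)) + E) = √((-110 - 2/(-1)² + 20/(-1)) - 15318) = √((-110 - 2*1 + 20*(-1)) - 15318) = √((-110 - 2 - 20) - 15318) = √(-132 - 15318) = √(-15450) = 5*I*√618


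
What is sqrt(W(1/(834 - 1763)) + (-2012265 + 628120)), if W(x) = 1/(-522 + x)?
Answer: 2*I*sqrt(15270389067661)/6643 ≈ 1176.5*I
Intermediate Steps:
sqrt(W(1/(834 - 1763)) + (-2012265 + 628120)) = sqrt(1/(-522 + 1/(834 - 1763)) + (-2012265 + 628120)) = sqrt(1/(-522 + 1/(-929)) - 1384145) = sqrt(1/(-522 - 1/929) - 1384145) = sqrt(1/(-484939/929) - 1384145) = sqrt(-929/484939 - 1384145) = sqrt(-671225893084/484939) = 2*I*sqrt(15270389067661)/6643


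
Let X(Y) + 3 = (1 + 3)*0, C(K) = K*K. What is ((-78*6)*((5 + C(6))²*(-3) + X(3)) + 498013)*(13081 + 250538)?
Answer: 753829338879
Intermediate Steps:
C(K) = K²
X(Y) = -3 (X(Y) = -3 + (1 + 3)*0 = -3 + 4*0 = -3 + 0 = -3)
((-78*6)*((5 + C(6))²*(-3) + X(3)) + 498013)*(13081 + 250538) = ((-78*6)*((5 + 6²)²*(-3) - 3) + 498013)*(13081 + 250538) = (-468*((5 + 36)²*(-3) - 3) + 498013)*263619 = (-468*(41²*(-3) - 3) + 498013)*263619 = (-468*(1681*(-3) - 3) + 498013)*263619 = (-468*(-5043 - 3) + 498013)*263619 = (-468*(-5046) + 498013)*263619 = (2361528 + 498013)*263619 = 2859541*263619 = 753829338879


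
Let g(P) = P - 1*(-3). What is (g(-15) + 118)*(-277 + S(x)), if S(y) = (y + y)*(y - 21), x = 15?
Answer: -48442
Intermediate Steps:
g(P) = 3 + P (g(P) = P + 3 = 3 + P)
S(y) = 2*y*(-21 + y) (S(y) = (2*y)*(-21 + y) = 2*y*(-21 + y))
(g(-15) + 118)*(-277 + S(x)) = ((3 - 15) + 118)*(-277 + 2*15*(-21 + 15)) = (-12 + 118)*(-277 + 2*15*(-6)) = 106*(-277 - 180) = 106*(-457) = -48442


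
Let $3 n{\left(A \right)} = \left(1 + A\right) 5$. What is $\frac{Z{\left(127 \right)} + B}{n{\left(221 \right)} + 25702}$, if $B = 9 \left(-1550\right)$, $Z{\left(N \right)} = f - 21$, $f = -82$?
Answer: $- \frac{14053}{26072} \approx -0.53901$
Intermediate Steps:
$Z{\left(N \right)} = -103$ ($Z{\left(N \right)} = -82 - 21 = -103$)
$B = -13950$
$n{\left(A \right)} = \frac{5}{3} + \frac{5 A}{3}$ ($n{\left(A \right)} = \frac{\left(1 + A\right) 5}{3} = \frac{5 + 5 A}{3} = \frac{5}{3} + \frac{5 A}{3}$)
$\frac{Z{\left(127 \right)} + B}{n{\left(221 \right)} + 25702} = \frac{-103 - 13950}{\left(\frac{5}{3} + \frac{5}{3} \cdot 221\right) + 25702} = - \frac{14053}{\left(\frac{5}{3} + \frac{1105}{3}\right) + 25702} = - \frac{14053}{370 + 25702} = - \frac{14053}{26072}$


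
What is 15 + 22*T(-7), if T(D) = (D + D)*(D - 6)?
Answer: 4019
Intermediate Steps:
T(D) = 2*D*(-6 + D) (T(D) = (2*D)*(-6 + D) = 2*D*(-6 + D))
15 + 22*T(-7) = 15 + 22*(2*(-7)*(-6 - 7)) = 15 + 22*(2*(-7)*(-13)) = 15 + 22*182 = 15 + 4004 = 4019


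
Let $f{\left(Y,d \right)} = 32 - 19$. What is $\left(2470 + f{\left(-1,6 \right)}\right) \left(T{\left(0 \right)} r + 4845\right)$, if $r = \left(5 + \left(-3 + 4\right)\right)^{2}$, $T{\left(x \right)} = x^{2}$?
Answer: $12030135$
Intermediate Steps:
$r = 36$ ($r = \left(5 + 1\right)^{2} = 6^{2} = 36$)
$f{\left(Y,d \right)} = 13$
$\left(2470 + f{\left(-1,6 \right)}\right) \left(T{\left(0 \right)} r + 4845\right) = \left(2470 + 13\right) \left(0^{2} \cdot 36 + 4845\right) = 2483 \left(0 \cdot 36 + 4845\right) = 2483 \left(0 + 4845\right) = 2483 \cdot 4845 = 12030135$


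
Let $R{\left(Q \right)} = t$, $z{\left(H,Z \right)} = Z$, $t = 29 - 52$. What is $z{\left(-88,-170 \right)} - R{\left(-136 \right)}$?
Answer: $-147$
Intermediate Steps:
$t = -23$
$R{\left(Q \right)} = -23$
$z{\left(-88,-170 \right)} - R{\left(-136 \right)} = -170 - -23 = -170 + 23 = -147$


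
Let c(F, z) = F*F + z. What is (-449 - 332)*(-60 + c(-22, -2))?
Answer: -329582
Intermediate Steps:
c(F, z) = z + F**2 (c(F, z) = F**2 + z = z + F**2)
(-449 - 332)*(-60 + c(-22, -2)) = (-449 - 332)*(-60 + (-2 + (-22)**2)) = -781*(-60 + (-2 + 484)) = -781*(-60 + 482) = -781*422 = -329582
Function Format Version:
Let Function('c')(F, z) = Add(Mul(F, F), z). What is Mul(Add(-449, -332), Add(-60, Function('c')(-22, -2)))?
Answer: -329582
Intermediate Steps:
Function('c')(F, z) = Add(z, Pow(F, 2)) (Function('c')(F, z) = Add(Pow(F, 2), z) = Add(z, Pow(F, 2)))
Mul(Add(-449, -332), Add(-60, Function('c')(-22, -2))) = Mul(Add(-449, -332), Add(-60, Add(-2, Pow(-22, 2)))) = Mul(-781, Add(-60, Add(-2, 484))) = Mul(-781, Add(-60, 482)) = Mul(-781, 422) = -329582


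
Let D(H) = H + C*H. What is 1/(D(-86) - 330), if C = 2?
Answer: -1/588 ≈ -0.0017007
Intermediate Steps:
D(H) = 3*H (D(H) = H + 2*H = 3*H)
1/(D(-86) - 330) = 1/(3*(-86) - 330) = 1/(-258 - 330) = 1/(-588) = -1/588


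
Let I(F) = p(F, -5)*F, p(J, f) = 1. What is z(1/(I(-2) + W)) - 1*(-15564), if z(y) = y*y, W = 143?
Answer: 309427885/19881 ≈ 15564.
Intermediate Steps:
I(F) = F (I(F) = 1*F = F)
z(y) = y²
z(1/(I(-2) + W)) - 1*(-15564) = (1/(-2 + 143))² - 1*(-15564) = (1/141)² + 15564 = 1/19881 + 15564 = 309427885/19881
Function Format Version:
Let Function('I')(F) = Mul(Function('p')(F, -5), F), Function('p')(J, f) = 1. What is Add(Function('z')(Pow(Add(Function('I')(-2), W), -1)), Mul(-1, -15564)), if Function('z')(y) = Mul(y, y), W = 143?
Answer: Rational(309427885, 19881) ≈ 15564.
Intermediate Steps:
Function('I')(F) = F (Function('I')(F) = Mul(1, F) = F)
Function('z')(y) = Pow(y, 2)
Add(Function('z')(Pow(Add(Function('I')(-2), W), -1)), Mul(-1, -15564)) = Add(Pow(Pow(Add(-2, 143), -1), 2), Mul(-1, -15564)) = Add(Pow(Pow(141, -1), 2), 15564) = Add(Pow(Rational(1, 141), 2), 15564) = Add(Rational(1, 19881), 15564) = Rational(309427885, 19881)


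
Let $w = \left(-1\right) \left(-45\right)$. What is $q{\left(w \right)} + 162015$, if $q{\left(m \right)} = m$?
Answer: $162060$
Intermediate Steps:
$w = 45$
$q{\left(w \right)} + 162015 = 45 + 162015 = 162060$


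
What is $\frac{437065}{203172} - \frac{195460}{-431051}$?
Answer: $\frac{228109304435}{87577493772} \approx 2.6047$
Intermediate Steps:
$\frac{437065}{203172} - \frac{195460}{-431051} = 437065 \cdot \frac{1}{203172} - - \frac{195460}{431051} = \frac{437065}{203172} + \frac{195460}{431051} = \frac{228109304435}{87577493772}$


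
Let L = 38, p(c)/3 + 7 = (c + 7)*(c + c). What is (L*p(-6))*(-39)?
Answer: 84474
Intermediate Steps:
p(c) = -21 + 6*c*(7 + c) (p(c) = -21 + 3*((c + 7)*(c + c)) = -21 + 3*((7 + c)*(2*c)) = -21 + 3*(2*c*(7 + c)) = -21 + 6*c*(7 + c))
(L*p(-6))*(-39) = (38*(-21 + 6*(-6)**2 + 42*(-6)))*(-39) = (38*(-21 + 6*36 - 252))*(-39) = (38*(-21 + 216 - 252))*(-39) = (38*(-57))*(-39) = -2166*(-39) = 84474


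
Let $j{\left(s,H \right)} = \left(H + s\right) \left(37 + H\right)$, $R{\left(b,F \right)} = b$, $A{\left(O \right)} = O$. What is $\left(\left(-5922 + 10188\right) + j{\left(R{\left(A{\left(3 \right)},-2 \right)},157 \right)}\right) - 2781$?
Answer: $32525$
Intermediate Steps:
$j{\left(s,H \right)} = \left(37 + H\right) \left(H + s\right)$
$\left(\left(-5922 + 10188\right) + j{\left(R{\left(A{\left(3 \right)},-2 \right)},157 \right)}\right) - 2781 = \left(\left(-5922 + 10188\right) + \left(157^{2} + 37 \cdot 157 + 37 \cdot 3 + 157 \cdot 3\right)\right) - 2781 = \left(4266 + \left(24649 + 5809 + 111 + 471\right)\right) - 2781 = \left(4266 + 31040\right) - 2781 = 35306 - 2781 = 32525$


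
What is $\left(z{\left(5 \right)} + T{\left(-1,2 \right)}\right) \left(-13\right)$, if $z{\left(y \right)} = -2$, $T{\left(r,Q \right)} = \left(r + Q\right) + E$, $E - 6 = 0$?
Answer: $-65$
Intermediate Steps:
$E = 6$ ($E = 6 + 0 = 6$)
$T{\left(r,Q \right)} = 6 + Q + r$ ($T{\left(r,Q \right)} = \left(r + Q\right) + 6 = \left(Q + r\right) + 6 = 6 + Q + r$)
$\left(z{\left(5 \right)} + T{\left(-1,2 \right)}\right) \left(-13\right) = \left(-2 + \left(6 + 2 - 1\right)\right) \left(-13\right) = \left(-2 + 7\right) \left(-13\right) = 5 \left(-13\right) = -65$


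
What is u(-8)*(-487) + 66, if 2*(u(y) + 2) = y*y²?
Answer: 125712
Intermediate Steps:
u(y) = -2 + y³/2 (u(y) = -2 + (y*y²)/2 = -2 + y³/2)
u(-8)*(-487) + 66 = (-2 + (½)*(-8)³)*(-487) + 66 = (-2 + (½)*(-512))*(-487) + 66 = (-2 - 256)*(-487) + 66 = -258*(-487) + 66 = 125646 + 66 = 125712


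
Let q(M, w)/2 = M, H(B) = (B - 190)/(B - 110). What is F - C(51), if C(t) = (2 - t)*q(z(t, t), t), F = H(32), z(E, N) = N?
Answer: 195001/39 ≈ 5000.0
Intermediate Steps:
H(B) = (-190 + B)/(-110 + B)
F = 79/39 (F = (-190 + 32)/(-110 + 32) = -158/(-78) = -1/78*(-158) = 79/39 ≈ 2.0256)
q(M, w) = 2*M
C(t) = 2*t*(2 - t) (C(t) = (2 - t)*(2*t) = 2*t*(2 - t))
F - C(51) = 79/39 - 2*51*(2 - 1*51) = 79/39 - 2*51*(2 - 51) = 79/39 - 2*51*(-49) = 79/39 - 1*(-4998) = 79/39 + 4998 = 195001/39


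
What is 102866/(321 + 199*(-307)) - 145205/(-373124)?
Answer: -7389343781/5668872932 ≈ -1.3035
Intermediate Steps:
102866/(321 + 199*(-307)) - 145205/(-373124) = 102866/(321 - 61093) - 145205*(-1/373124) = 102866/(-60772) + 145205/373124 = 102866*(-1/60772) + 145205/373124 = -51433/30386 + 145205/373124 = -7389343781/5668872932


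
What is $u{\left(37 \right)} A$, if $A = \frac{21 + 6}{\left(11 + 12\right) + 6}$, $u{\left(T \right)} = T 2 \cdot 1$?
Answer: $\frac{1998}{29} \approx 68.896$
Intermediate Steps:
$u{\left(T \right)} = 2 T$ ($u{\left(T \right)} = 2 T 1 = 2 T$)
$A = \frac{27}{29}$ ($A = \frac{27}{23 + 6} = \frac{27}{29} \approx 0.93103$)
$u{\left(37 \right)} A = 2 \cdot 37 \cdot \frac{27}{29} = 74 \cdot \frac{27}{29} = \frac{1998}{29}$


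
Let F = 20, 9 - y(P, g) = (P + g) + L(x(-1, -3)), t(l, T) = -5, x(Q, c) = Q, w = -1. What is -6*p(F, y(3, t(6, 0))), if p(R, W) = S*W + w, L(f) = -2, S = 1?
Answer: -72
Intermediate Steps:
y(P, g) = 11 - P - g (y(P, g) = 9 - ((P + g) - 2) = 9 - (-2 + P + g) = 9 + (2 - P - g) = 11 - P - g)
p(R, W) = -1 + W (p(R, W) = 1*W - 1 = W - 1 = -1 + W)
-6*p(F, y(3, t(6, 0))) = -6*(-1 + (11 - 1*3 - 1*(-5))) = -6*(-1 + (11 - 3 + 5)) = -6*(-1 + 13) = -6*12 = -72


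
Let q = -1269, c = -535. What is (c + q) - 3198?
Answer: -5002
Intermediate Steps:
(c + q) - 3198 = (-535 - 1269) - 3198 = -1804 - 3198 = -5002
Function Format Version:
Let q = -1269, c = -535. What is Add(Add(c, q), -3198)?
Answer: -5002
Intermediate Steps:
Add(Add(c, q), -3198) = Add(Add(-535, -1269), -3198) = Add(-1804, -3198) = -5002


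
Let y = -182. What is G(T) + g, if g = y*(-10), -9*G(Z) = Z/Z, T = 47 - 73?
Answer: 16379/9 ≈ 1819.9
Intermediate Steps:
T = -26
G(Z) = -1/9 (G(Z) = -Z/(9*Z) = -1/9*1 = -1/9)
g = 1820 (g = -182*(-10) = 1820)
G(T) + g = -1/9 + 1820 = 16379/9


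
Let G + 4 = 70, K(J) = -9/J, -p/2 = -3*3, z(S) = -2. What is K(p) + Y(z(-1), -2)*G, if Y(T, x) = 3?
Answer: 395/2 ≈ 197.50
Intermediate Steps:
p = 18 (p = -(-6)*3 = -2*(-9) = 18)
G = 66 (G = -4 + 70 = 66)
K(p) + Y(z(-1), -2)*G = -9/18 + 3*66 = -9*1/18 + 198 = -½ + 198 = 395/2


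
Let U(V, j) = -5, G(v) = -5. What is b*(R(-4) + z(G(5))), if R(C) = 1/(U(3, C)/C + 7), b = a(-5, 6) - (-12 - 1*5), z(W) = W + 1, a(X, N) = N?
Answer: -2944/33 ≈ -89.212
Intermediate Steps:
z(W) = 1 + W
b = 23 (b = 6 - (-12 - 1*5) = 6 - (-12 - 5) = 6 - 1*(-17) = 6 + 17 = 23)
R(C) = 1/(7 - 5/C) (R(C) = 1/(-5/C + 7) = 1/(7 - 5/C))
b*(R(-4) + z(G(5))) = 23*(-4/(-5 + 7*(-4)) + (1 - 5)) = 23*(-4/(-5 - 28) - 4) = 23*(-4/(-33) - 4) = 23*(-4*(-1/33) - 4) = 23*(4/33 - 4) = 23*(-128/33) = -2944/33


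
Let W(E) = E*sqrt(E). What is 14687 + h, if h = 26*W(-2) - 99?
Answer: 14588 - 52*I*sqrt(2) ≈ 14588.0 - 73.539*I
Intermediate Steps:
W(E) = E**(3/2)
h = -99 - 52*I*sqrt(2) (h = 26*(-2)**(3/2) - 99 = 26*(-2*I*sqrt(2)) - 99 = -52*I*sqrt(2) - 99 = -99 - 52*I*sqrt(2) ≈ -99.0 - 73.539*I)
14687 + h = 14687 + (-99 - 52*I*sqrt(2)) = 14588 - 52*I*sqrt(2)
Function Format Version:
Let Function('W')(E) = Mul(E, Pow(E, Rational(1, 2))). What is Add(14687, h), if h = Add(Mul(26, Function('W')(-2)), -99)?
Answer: Add(14588, Mul(-52, I, Pow(2, Rational(1, 2)))) ≈ Add(14588., Mul(-73.539, I))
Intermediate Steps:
Function('W')(E) = Pow(E, Rational(3, 2))
h = Add(-99, Mul(-52, I, Pow(2, Rational(1, 2)))) (h = Add(Mul(26, Pow(-2, Rational(3, 2))), -99) = Add(Mul(26, Mul(-2, I, Pow(2, Rational(1, 2)))), -99) = Add(Mul(-52, I, Pow(2, Rational(1, 2))), -99) = Add(-99, Mul(-52, I, Pow(2, Rational(1, 2)))) ≈ Add(-99.000, Mul(-73.539, I)))
Add(14687, h) = Add(14687, Add(-99, Mul(-52, I, Pow(2, Rational(1, 2))))) = Add(14588, Mul(-52, I, Pow(2, Rational(1, 2))))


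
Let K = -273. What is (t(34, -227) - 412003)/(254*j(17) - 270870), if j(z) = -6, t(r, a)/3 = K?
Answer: 206411/136197 ≈ 1.5155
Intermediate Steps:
t(r, a) = -819 (t(r, a) = 3*(-273) = -819)
(t(34, -227) - 412003)/(254*j(17) - 270870) = (-819 - 412003)/(254*(-6) - 270870) = -412822/(-1524 - 270870) = -412822/(-272394) = -412822*(-1/272394) = 206411/136197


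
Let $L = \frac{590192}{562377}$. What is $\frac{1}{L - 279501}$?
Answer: $- \frac{562377}{157184343685} \approx -3.5778 \cdot 10^{-6}$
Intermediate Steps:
$L = \frac{590192}{562377}$ ($L = 590192 \cdot \frac{1}{562377} = \frac{590192}{562377} \approx 1.0495$)
$\frac{1}{L - 279501} = \frac{1}{\frac{590192}{562377} - 279501} = \frac{1}{- \frac{157184343685}{562377}} = - \frac{562377}{157184343685}$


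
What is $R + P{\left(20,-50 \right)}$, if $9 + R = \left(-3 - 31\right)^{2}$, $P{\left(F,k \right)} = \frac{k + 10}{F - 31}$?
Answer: $\frac{12657}{11} \approx 1150.6$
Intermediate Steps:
$P{\left(F,k \right)} = \frac{10 + k}{-31 + F}$
$R = 1147$ ($R = -9 + \left(-3 - 31\right)^{2} = -9 + \left(-34\right)^{2} = -9 + 1156 = 1147$)
$R + P{\left(20,-50 \right)} = 1147 + \frac{10 - 50}{-31 + 20} = 1147 + \frac{1}{-11} \left(-40\right) = 1147 - - \frac{40}{11} = 1147 + \frac{40}{11} = \frac{12657}{11}$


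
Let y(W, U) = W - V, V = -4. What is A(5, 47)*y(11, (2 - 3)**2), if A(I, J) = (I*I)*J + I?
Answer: 17700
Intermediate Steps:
A(I, J) = I + J*I**2 (A(I, J) = I**2*J + I = J*I**2 + I = I + J*I**2)
y(W, U) = 4 + W (y(W, U) = W - 1*(-4) = W + 4 = 4 + W)
A(5, 47)*y(11, (2 - 3)**2) = (5*(1 + 5*47))*(4 + 11) = (5*(1 + 235))*15 = (5*236)*15 = 1180*15 = 17700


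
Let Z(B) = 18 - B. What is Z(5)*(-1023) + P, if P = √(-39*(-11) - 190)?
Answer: -13299 + √239 ≈ -13284.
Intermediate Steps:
P = √239 (P = √(429 - 190) = √239 ≈ 15.460)
Z(5)*(-1023) + P = (18 - 1*5)*(-1023) + √239 = (18 - 5)*(-1023) + √239 = 13*(-1023) + √239 = -13299 + √239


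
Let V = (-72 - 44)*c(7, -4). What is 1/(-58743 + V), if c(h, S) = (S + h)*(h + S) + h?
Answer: -1/60599 ≈ -1.6502e-5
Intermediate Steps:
c(h, S) = h + (S + h)² (c(h, S) = (S + h)*(S + h) + h = (S + h)² + h = h + (S + h)²)
V = -1856 (V = (-72 - 44)*(7 + (-4 + 7)²) = -116*(7 + 3²) = -116*(7 + 9) = -116*16 = -1856)
1/(-58743 + V) = 1/(-58743 - 1856) = 1/(-60599) = -1/60599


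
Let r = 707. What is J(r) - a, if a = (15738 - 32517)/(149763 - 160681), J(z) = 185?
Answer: 2003051/10918 ≈ 183.46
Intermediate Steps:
a = 16779/10918 (a = -16779/(-10918) = -16779*(-1/10918) = 16779/10918 ≈ 1.5368)
J(r) - a = 185 - 1*16779/10918 = 185 - 16779/10918 = 2003051/10918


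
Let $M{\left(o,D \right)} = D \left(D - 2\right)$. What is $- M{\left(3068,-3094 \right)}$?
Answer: $-9579024$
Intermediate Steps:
$M{\left(o,D \right)} = D \left(-2 + D\right)$
$- M{\left(3068,-3094 \right)} = - \left(-3094\right) \left(-2 - 3094\right) = - \left(-3094\right) \left(-3096\right) = \left(-1\right) 9579024 = -9579024$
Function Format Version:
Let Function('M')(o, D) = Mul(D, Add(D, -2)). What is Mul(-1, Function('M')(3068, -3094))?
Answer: -9579024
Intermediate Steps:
Function('M')(o, D) = Mul(D, Add(-2, D))
Mul(-1, Function('M')(3068, -3094)) = Mul(-1, Mul(-3094, Add(-2, -3094))) = Mul(-1, Mul(-3094, -3096)) = Mul(-1, 9579024) = -9579024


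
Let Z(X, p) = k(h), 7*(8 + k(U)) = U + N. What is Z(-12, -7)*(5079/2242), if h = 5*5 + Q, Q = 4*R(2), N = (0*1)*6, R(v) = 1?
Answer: -137133/15694 ≈ -8.7379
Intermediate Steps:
N = 0 (N = 0*6 = 0)
Q = 4 (Q = 4*1 = 4)
h = 29 (h = 5*5 + 4 = 25 + 4 = 29)
k(U) = -8 + U/7 (k(U) = -8 + (U + 0)/7 = -8 + U/7)
Z(X, p) = -27/7 (Z(X, p) = -8 + (1/7)*29 = -8 + 29/7 = -27/7)
Z(-12, -7)*(5079/2242) = -137133/(7*2242) = -27/7*5079/2242 = -137133/15694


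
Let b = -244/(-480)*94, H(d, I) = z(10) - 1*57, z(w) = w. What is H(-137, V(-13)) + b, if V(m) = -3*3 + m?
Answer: 47/60 ≈ 0.78333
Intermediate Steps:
V(m) = -9 + m
H(d, I) = -47 (H(d, I) = 10 - 1*57 = 10 - 57 = -47)
b = 2867/60 (b = -244*(-1/480)*94 = (61/120)*94 = 2867/60 ≈ 47.783)
H(-137, V(-13)) + b = -47 + 2867/60 = 47/60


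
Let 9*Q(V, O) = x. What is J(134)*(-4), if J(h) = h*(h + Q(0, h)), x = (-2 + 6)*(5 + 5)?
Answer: -667856/9 ≈ -74206.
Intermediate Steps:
x = 40 (x = 4*10 = 40)
Q(V, O) = 40/9 (Q(V, O) = (1/9)*40 = 40/9)
J(h) = h*(40/9 + h) (J(h) = h*(h + 40/9) = h*(40/9 + h))
J(134)*(-4) = ((1/9)*134*(40 + 9*134))*(-4) = ((1/9)*134*(40 + 1206))*(-4) = ((1/9)*134*1246)*(-4) = (166964/9)*(-4) = -667856/9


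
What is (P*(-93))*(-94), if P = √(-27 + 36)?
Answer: 26226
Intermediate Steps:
P = 3 (P = √9 = 3)
(P*(-93))*(-94) = (3*(-93))*(-94) = -279*(-94) = 26226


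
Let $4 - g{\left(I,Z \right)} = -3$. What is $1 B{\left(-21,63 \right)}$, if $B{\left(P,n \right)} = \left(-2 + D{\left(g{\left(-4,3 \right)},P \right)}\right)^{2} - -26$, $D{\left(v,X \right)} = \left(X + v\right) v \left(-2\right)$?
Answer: $37662$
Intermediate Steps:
$g{\left(I,Z \right)} = 7$ ($g{\left(I,Z \right)} = 4 - -3 = 4 + 3 = 7$)
$D{\left(v,X \right)} = - 2 v \left(X + v\right)$ ($D{\left(v,X \right)} = \left(X + v\right) \left(- 2 v\right) = - 2 v \left(X + v\right)$)
$B{\left(P,n \right)} = 26 + \left(-100 - 14 P\right)^{2}$ ($B{\left(P,n \right)} = \left(-2 - 14 \left(P + 7\right)\right)^{2} - -26 = \left(-2 - 14 \left(7 + P\right)\right)^{2} + 26 = \left(-2 - \left(98 + 14 P\right)\right)^{2} + 26 = \left(-100 - 14 P\right)^{2} + 26 = 26 + \left(-100 - 14 P\right)^{2}$)
$1 B{\left(-21,63 \right)} = 1 \left(10026 + 196 \left(-21\right)^{2} + 2800 \left(-21\right)\right) = 1 \left(10026 + 196 \cdot 441 - 58800\right) = 1 \left(10026 + 86436 - 58800\right) = 1 \cdot 37662 = 37662$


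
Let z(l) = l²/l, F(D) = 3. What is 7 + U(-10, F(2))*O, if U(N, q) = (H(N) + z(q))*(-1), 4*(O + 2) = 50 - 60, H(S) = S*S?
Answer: 941/2 ≈ 470.50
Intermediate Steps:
H(S) = S²
z(l) = l
O = -9/2 (O = -2 + (50 - 60)/4 = -2 + (¼)*(-10) = -2 - 5/2 = -9/2 ≈ -4.5000)
U(N, q) = -q - N² (U(N, q) = (N² + q)*(-1) = (q + N²)*(-1) = -q - N²)
7 + U(-10, F(2))*O = 7 + (-1*3 - 1*(-10)²)*(-9/2) = 7 + (-3 - 1*100)*(-9/2) = 7 + (-3 - 100)*(-9/2) = 7 - 103*(-9/2) = 7 + 927/2 = 941/2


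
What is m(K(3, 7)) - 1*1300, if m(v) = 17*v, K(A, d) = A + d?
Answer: -1130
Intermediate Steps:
m(K(3, 7)) - 1*1300 = 17*(3 + 7) - 1*1300 = 17*10 - 1300 = 170 - 1300 = -1130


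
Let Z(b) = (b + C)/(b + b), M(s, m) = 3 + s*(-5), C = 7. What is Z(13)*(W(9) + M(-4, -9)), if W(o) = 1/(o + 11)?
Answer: 461/26 ≈ 17.731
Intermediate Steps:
M(s, m) = 3 - 5*s
Z(b) = (7 + b)/(2*b) (Z(b) = (b + 7)/(b + b) = (7 + b)/((2*b)) = (7 + b)*(1/(2*b)) = (7 + b)/(2*b))
W(o) = 1/(11 + o)
Z(13)*(W(9) + M(-4, -9)) = ((1/2)*(7 + 13)/13)*(1/(11 + 9) + (3 - 5*(-4))) = ((1/2)*(1/13)*20)*(1/20 + (3 + 20)) = 10*(1/20 + 23)/13 = (10/13)*(461/20) = 461/26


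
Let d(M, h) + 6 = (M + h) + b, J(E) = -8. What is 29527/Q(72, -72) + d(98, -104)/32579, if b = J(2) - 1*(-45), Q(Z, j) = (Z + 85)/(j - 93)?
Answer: -158723418020/5114903 ≈ -31032.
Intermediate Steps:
Q(Z, j) = (85 + Z)/(-93 + j)
b = 37 (b = -8 - 1*(-45) = -8 + 45 = 37)
d(M, h) = 31 + M + h (d(M, h) = -6 + ((M + h) + 37) = -6 + (37 + M + h) = 31 + M + h)
29527/Q(72, -72) + d(98, -104)/32579 = 29527/(((85 + 72)/(-93 - 72))) + (31 + 98 - 104)/32579 = 29527/((157/(-165))) + 25*(1/32579) = 29527/((-1/165*157)) + 25/32579 = 29527/(-157/165) + 25/32579 = 29527*(-165/157) + 25/32579 = -4871955/157 + 25/32579 = -158723418020/5114903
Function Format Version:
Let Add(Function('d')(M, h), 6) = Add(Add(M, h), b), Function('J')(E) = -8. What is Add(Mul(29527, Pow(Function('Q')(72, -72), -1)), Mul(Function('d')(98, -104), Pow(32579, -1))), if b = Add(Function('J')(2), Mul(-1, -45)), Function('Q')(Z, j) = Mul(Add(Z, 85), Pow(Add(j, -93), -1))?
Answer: Rational(-158723418020, 5114903) ≈ -31032.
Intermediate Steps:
Function('Q')(Z, j) = Mul(Pow(Add(-93, j), -1), Add(85, Z)) (Function('Q')(Z, j) = Mul(Add(85, Z), Pow(Add(-93, j), -1)) = Mul(Pow(Add(-93, j), -1), Add(85, Z)))
b = 37 (b = Add(-8, Mul(-1, -45)) = Add(-8, 45) = 37)
Function('d')(M, h) = Add(31, M, h) (Function('d')(M, h) = Add(-6, Add(Add(M, h), 37)) = Add(-6, Add(37, M, h)) = Add(31, M, h))
Add(Mul(29527, Pow(Function('Q')(72, -72), -1)), Mul(Function('d')(98, -104), Pow(32579, -1))) = Add(Mul(29527, Pow(Mul(Pow(Add(-93, -72), -1), Add(85, 72)), -1)), Mul(Add(31, 98, -104), Pow(32579, -1))) = Add(Mul(29527, Pow(Mul(Pow(-165, -1), 157), -1)), Mul(25, Rational(1, 32579))) = Add(Mul(29527, Pow(Mul(Rational(-1, 165), 157), -1)), Rational(25, 32579)) = Add(Mul(29527, Pow(Rational(-157, 165), -1)), Rational(25, 32579)) = Add(Mul(29527, Rational(-165, 157)), Rational(25, 32579)) = Add(Rational(-4871955, 157), Rational(25, 32579)) = Rational(-158723418020, 5114903)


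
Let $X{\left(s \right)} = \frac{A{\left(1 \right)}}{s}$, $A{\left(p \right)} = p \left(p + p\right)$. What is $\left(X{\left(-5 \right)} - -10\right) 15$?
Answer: $144$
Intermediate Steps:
$A{\left(p \right)} = 2 p^{2}$ ($A{\left(p \right)} = p 2 p = 2 p^{2}$)
$X{\left(s \right)} = \frac{2}{s}$ ($X{\left(s \right)} = \frac{2 \cdot 1^{2}}{s} = \frac{2 \cdot 1}{s} = \frac{2}{s}$)
$\left(X{\left(-5 \right)} - -10\right) 15 = \left(\frac{2}{-5} - -10\right) 15 = \left(2 \left(- \frac{1}{5}\right) + 10\right) 15 = \left(- \frac{2}{5} + 10\right) 15 = \frac{48}{5} \cdot 15 = 144$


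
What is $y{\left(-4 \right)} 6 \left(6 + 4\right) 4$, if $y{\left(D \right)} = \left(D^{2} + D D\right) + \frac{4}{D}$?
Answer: $7440$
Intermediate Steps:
$y{\left(D \right)} = 2 D^{2} + \frac{4}{D}$ ($y{\left(D \right)} = \left(D^{2} + D^{2}\right) + \frac{4}{D} = 2 D^{2} + \frac{4}{D}$)
$y{\left(-4 \right)} 6 \left(6 + 4\right) 4 = \frac{2 \left(2 + \left(-4\right)^{3}\right)}{-4} \cdot 6 \left(6 + 4\right) 4 = 2 \left(- \frac{1}{4}\right) \left(2 - 64\right) 6 \cdot 10 \cdot 4 = 2 \left(- \frac{1}{4}\right) \left(-62\right) 60 \cdot 4 = 31 \cdot 60 \cdot 4 = 1860 \cdot 4 = 7440$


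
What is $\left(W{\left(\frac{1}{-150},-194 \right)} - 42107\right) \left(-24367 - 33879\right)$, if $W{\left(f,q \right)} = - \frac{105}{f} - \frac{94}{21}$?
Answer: $\frac{32244461386}{21} \approx 1.5355 \cdot 10^{9}$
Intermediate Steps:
$W{\left(f,q \right)} = - \frac{94}{21} - \frac{105}{f}$ ($W{\left(f,q \right)} = - \frac{105}{f} - \frac{94}{21} = - \frac{94}{21} - \frac{105}{f}$)
$\left(W{\left(\frac{1}{-150},-194 \right)} - 42107\right) \left(-24367 - 33879\right) = \left(\left(- \frac{94}{21} - \frac{105}{\frac{1}{-150}}\right) - 42107\right) \left(-24367 - 33879\right) = \left(\left(- \frac{94}{21} - \frac{105}{- \frac{1}{150}}\right) - 42107\right) \left(-58246\right) = \left(\left(- \frac{94}{21} - -15750\right) - 42107\right) \left(-58246\right) = \left(\left(- \frac{94}{21} + 15750\right) - 42107\right) \left(-58246\right) = \left(\frac{330656}{21} - 42107\right) \left(-58246\right) = \left(- \frac{553591}{21}\right) \left(-58246\right) = \frac{32244461386}{21}$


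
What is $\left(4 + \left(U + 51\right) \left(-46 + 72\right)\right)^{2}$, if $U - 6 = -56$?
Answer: $900$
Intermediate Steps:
$U = -50$ ($U = 6 - 56 = -50$)
$\left(4 + \left(U + 51\right) \left(-46 + 72\right)\right)^{2} = \left(4 + \left(-50 + 51\right) \left(-46 + 72\right)\right)^{2} = \left(4 + 1 \cdot 26\right)^{2} = \left(4 + 26\right)^{2} = 30^{2} = 900$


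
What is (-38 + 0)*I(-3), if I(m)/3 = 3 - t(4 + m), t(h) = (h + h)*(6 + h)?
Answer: 1254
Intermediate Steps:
t(h) = 2*h*(6 + h) (t(h) = (2*h)*(6 + h) = 2*h*(6 + h))
I(m) = 9 - 6*(4 + m)*(10 + m) (I(m) = 3*(3 - 2*(4 + m)*(6 + (4 + m))) = 3*(3 - 2*(4 + m)*(10 + m)) = 9 - 6*(4 + m)*(10 + m))
(-38 + 0)*I(-3) = (-38 + 0)*(9 - 6*(4 - 3)*(10 - 3)) = -38*(9 - 6*1*7) = -38*(9 - 42) = -38*(-33) = 1254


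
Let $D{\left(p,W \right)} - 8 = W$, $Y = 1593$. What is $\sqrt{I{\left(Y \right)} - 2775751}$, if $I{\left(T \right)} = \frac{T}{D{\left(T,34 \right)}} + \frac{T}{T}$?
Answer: $\frac{i \sqrt{544039566}}{14} \approx 1666.0 i$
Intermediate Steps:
$D{\left(p,W \right)} = 8 + W$
$I{\left(T \right)} = 1 + \frac{T}{42}$ ($I{\left(T \right)} = \frac{T}{8 + 34} + \frac{T}{T} = \frac{T}{42} + 1 = 1 + \frac{T}{42}$)
$\sqrt{I{\left(Y \right)} - 2775751} = \sqrt{\left(1 + \frac{1}{42} \cdot 1593\right) - 2775751} = \sqrt{\left(1 + \frac{531}{14}\right) - 2775751} = \sqrt{\frac{545}{14} - 2775751} = \sqrt{- \frac{38859969}{14}} = \frac{i \sqrt{544039566}}{14}$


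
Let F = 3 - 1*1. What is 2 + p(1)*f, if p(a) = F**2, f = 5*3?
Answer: 62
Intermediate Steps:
f = 15
F = 2 (F = 3 - 1 = 2)
p(a) = 4 (p(a) = 2**2 = 4)
2 + p(1)*f = 2 + 4*15 = 2 + 60 = 62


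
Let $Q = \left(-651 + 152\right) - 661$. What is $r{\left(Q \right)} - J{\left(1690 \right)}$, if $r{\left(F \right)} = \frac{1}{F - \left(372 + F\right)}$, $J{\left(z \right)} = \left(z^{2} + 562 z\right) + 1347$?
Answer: $- \frac{1416288445}{372} \approx -3.8072 \cdot 10^{6}$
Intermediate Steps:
$J{\left(z \right)} = 1347 + z^{2} + 562 z$
$Q = -1160$ ($Q = -499 - 661 = -1160$)
$r{\left(F \right)} = - \frac{1}{372}$ ($r{\left(F \right)} = \frac{1}{-372} = - \frac{1}{372}$)
$r{\left(Q \right)} - J{\left(1690 \right)} = - \frac{1}{372} - \left(1347 + 1690^{2} + 562 \cdot 1690\right) = - \frac{1}{372} - \left(1347 + 2856100 + 949780\right) = - \frac{1}{372} - 3807227 = - \frac{1416288445}{372}$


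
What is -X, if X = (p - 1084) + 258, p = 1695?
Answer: -869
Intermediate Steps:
X = 869 (X = (1695 - 1084) + 258 = 611 + 258 = 869)
-X = -1*869 = -869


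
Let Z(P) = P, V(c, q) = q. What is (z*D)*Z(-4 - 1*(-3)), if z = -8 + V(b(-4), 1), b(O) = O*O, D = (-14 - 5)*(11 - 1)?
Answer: -1330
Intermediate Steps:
D = -190 (D = -19*10 = -190)
b(O) = O**2
z = -7 (z = -8 + 1 = -7)
(z*D)*Z(-4 - 1*(-3)) = (-7*(-190))*(-4 - 1*(-3)) = 1330*(-4 + 3) = 1330*(-1) = -1330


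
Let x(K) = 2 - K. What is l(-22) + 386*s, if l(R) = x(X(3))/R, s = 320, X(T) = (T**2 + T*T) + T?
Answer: 2717459/22 ≈ 1.2352e+5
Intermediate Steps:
X(T) = T + 2*T**2 (X(T) = (T**2 + T**2) + T = 2*T**2 + T = T + 2*T**2)
l(R) = -19/R (l(R) = (2 - 3*(1 + 2*3))/R = (2 - 3*(1 + 6))/R = (2 - 3*7)/R = (2 - 1*21)/R = (2 - 21)/R = -19/R)
l(-22) + 386*s = -19/(-22) + 386*320 = -19*(-1/22) + 123520 = 19/22 + 123520 = 2717459/22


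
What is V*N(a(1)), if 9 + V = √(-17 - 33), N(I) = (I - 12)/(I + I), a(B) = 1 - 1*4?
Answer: -45/2 + 25*I*√2/2 ≈ -22.5 + 17.678*I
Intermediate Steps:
a(B) = -3 (a(B) = 1 - 4 = -3)
N(I) = (-12 + I)/(2*I) (N(I) = (-12 + I)/((2*I)) = (-12 + I)*(1/(2*I)) = (-12 + I)/(2*I))
V = -9 + 5*I*√2 (V = -9 + √(-17 - 33) = -9 + √(-50) = -9 + 5*I*√2 ≈ -9.0 + 7.0711*I)
V*N(a(1)) = (-9 + 5*I*√2)*((½)*(-12 - 3)/(-3)) = (-9 + 5*I*√2)*((½)*(-⅓)*(-15)) = (-9 + 5*I*√2)*(5/2) = -45/2 + 25*I*√2/2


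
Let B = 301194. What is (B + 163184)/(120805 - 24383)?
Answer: 232189/48211 ≈ 4.8161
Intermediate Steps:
(B + 163184)/(120805 - 24383) = (301194 + 163184)/(120805 - 24383) = 464378/96422 = 464378*(1/96422) = 232189/48211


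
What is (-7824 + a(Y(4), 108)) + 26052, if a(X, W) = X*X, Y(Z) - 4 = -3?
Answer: 18229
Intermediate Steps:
Y(Z) = 1 (Y(Z) = 4 - 3 = 1)
a(X, W) = X**2
(-7824 + a(Y(4), 108)) + 26052 = (-7824 + 1**2) + 26052 = (-7824 + 1) + 26052 = -7823 + 26052 = 18229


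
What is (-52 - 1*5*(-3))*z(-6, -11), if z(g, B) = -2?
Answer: 74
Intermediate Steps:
(-52 - 1*5*(-3))*z(-6, -11) = (-52 - 1*5*(-3))*(-2) = (-52 - 5*(-3))*(-2) = (-52 + 15)*(-2) = -37*(-2) = 74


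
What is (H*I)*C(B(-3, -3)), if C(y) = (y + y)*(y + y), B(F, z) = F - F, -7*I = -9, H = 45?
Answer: 0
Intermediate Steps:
I = 9/7 (I = -⅐*(-9) = 9/7 ≈ 1.2857)
B(F, z) = 0
C(y) = 4*y² (C(y) = (2*y)*(2*y) = 4*y²)
(H*I)*C(B(-3, -3)) = (45*(9/7))*(4*0²) = 405*(4*0)/7 = (405/7)*0 = 0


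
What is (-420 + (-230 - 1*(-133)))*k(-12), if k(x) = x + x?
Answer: 12408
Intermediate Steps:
k(x) = 2*x
(-420 + (-230 - 1*(-133)))*k(-12) = (-420 + (-230 - 1*(-133)))*(2*(-12)) = (-420 + (-230 + 133))*(-24) = (-420 - 97)*(-24) = -517*(-24) = 12408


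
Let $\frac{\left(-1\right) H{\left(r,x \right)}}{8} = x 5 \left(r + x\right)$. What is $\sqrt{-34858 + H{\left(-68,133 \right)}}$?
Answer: $i \sqrt{380658} \approx 616.97 i$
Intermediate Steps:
$H{\left(r,x \right)} = - 40 x \left(r + x\right)$ ($H{\left(r,x \right)} = - 8 x 5 \left(r + x\right) = - 8 \cdot 5 x \left(r + x\right) = - 40 x \left(r + x\right)$)
$\sqrt{-34858 + H{\left(-68,133 \right)}} = \sqrt{-34858 - 5320 \left(-68 + 133\right)} = \sqrt{-34858 - 5320 \cdot 65} = \sqrt{-34858 - 345800} = \sqrt{-380658} = i \sqrt{380658}$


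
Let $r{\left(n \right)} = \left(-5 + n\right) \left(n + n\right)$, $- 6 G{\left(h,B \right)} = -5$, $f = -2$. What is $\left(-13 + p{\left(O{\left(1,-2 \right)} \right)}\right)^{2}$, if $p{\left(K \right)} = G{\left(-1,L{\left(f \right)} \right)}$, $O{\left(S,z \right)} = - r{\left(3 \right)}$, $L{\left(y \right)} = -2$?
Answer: $\frac{5329}{36} \approx 148.03$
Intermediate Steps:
$G{\left(h,B \right)} = \frac{5}{6}$ ($G{\left(h,B \right)} = \left(- \frac{1}{6}\right) \left(-5\right) = \frac{5}{6}$)
$r{\left(n \right)} = 2 n \left(-5 + n\right)$ ($r{\left(n \right)} = \left(-5 + n\right) 2 n = 2 n \left(-5 + n\right)$)
$O{\left(S,z \right)} = 12$ ($O{\left(S,z \right)} = - 2 \cdot 3 \left(-5 + 3\right) = - 2 \cdot 3 \left(-2\right) = \left(-1\right) \left(-12\right) = 12$)
$p{\left(K \right)} = \frac{5}{6}$
$\left(-13 + p{\left(O{\left(1,-2 \right)} \right)}\right)^{2} = \left(-13 + \frac{5}{6}\right)^{2} = \left(- \frac{73}{6}\right)^{2} = \frac{5329}{36}$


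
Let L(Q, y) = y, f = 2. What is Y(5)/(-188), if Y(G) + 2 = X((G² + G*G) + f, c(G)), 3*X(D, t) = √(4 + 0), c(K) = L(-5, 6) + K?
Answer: 1/141 ≈ 0.0070922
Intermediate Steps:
c(K) = 6 + K
X(D, t) = ⅔ (X(D, t) = √(4 + 0)/3 = √4/3 = (⅓)*2 = ⅔)
Y(G) = -4/3 (Y(G) = -2 + ⅔ = -4/3)
Y(5)/(-188) = -4/3/(-188) = -1/188*(-4/3) = 1/141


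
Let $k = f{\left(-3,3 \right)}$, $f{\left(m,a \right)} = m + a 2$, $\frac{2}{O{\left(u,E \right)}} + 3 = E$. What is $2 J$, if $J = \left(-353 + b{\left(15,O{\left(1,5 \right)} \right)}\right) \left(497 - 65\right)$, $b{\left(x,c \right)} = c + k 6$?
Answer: $-288576$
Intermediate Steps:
$O{\left(u,E \right)} = \frac{2}{-3 + E}$
$f{\left(m,a \right)} = m + 2 a$
$k = 3$ ($k = -3 + 2 \cdot 3 = -3 + 6 = 3$)
$b{\left(x,c \right)} = 18 + c$ ($b{\left(x,c \right)} = c + 3 \cdot 6 = c + 18 = 18 + c$)
$J = -144288$ ($J = \left(-353 + \left(18 + \frac{2}{-3 + 5}\right)\right) \left(497 - 65\right) = \left(-353 + \left(18 + \frac{2}{2}\right)\right) 432 = \left(-353 + \left(18 + 2 \cdot \frac{1}{2}\right)\right) 432 = \left(-353 + \left(18 + 1\right)\right) 432 = \left(-353 + 19\right) 432 = \left(-334\right) 432 = -144288$)
$2 J = 2 \left(-144288\right) = -288576$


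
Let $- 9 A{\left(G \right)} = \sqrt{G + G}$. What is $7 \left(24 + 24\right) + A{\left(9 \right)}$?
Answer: $336 - \frac{\sqrt{2}}{3} \approx 335.53$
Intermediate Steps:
$A{\left(G \right)} = - \frac{\sqrt{2} \sqrt{G}}{9}$ ($A{\left(G \right)} = - \frac{\sqrt{G + G}}{9} = - \frac{\sqrt{2 G}}{9} = - \frac{\sqrt{2} \sqrt{G}}{9}$)
$7 \left(24 + 24\right) + A{\left(9 \right)} = 7 \left(24 + 24\right) - \frac{\sqrt{2} \sqrt{9}}{9} = 7 \cdot 48 - \frac{1}{9} \sqrt{2} \cdot 3 = 336 - \frac{\sqrt{2}}{3}$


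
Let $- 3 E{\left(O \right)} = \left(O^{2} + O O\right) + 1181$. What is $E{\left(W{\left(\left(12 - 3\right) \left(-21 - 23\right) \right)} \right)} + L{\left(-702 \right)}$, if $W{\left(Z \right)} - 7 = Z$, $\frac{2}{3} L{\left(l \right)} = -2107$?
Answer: $- \frac{626609}{6} \approx -1.0443 \cdot 10^{5}$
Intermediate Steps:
$L{\left(l \right)} = - \frac{6321}{2}$ ($L{\left(l \right)} = \frac{3}{2} \left(-2107\right) = - \frac{6321}{2}$)
$W{\left(Z \right)} = 7 + Z$
$E{\left(O \right)} = - \frac{1181}{3} - \frac{2 O^{2}}{3}$ ($E{\left(O \right)} = - \frac{\left(O^{2} + O O\right) + 1181}{3} = - \frac{\left(O^{2} + O^{2}\right) + 1181}{3} = - \frac{2 O^{2} + 1181}{3} = - \frac{1181 + 2 O^{2}}{3} = - \frac{1181}{3} - \frac{2 O^{2}}{3}$)
$E{\left(W{\left(\left(12 - 3\right) \left(-21 - 23\right) \right)} \right)} + L{\left(-702 \right)} = \left(- \frac{1181}{3} - \frac{2 \left(7 + \left(12 - 3\right) \left(-21 - 23\right)\right)^{2}}{3}\right) - \frac{6321}{2} = \left(- \frac{1181}{3} - \frac{2 \left(7 + 9 \left(-44\right)\right)^{2}}{3}\right) - \frac{6321}{2} = \left(- \frac{1181}{3} - \frac{2 \left(7 - 396\right)^{2}}{3}\right) - \frac{6321}{2} = \left(- \frac{1181}{3} - \frac{2 \left(-389\right)^{2}}{3}\right) - \frac{6321}{2} = \left(- \frac{1181}{3} - \frac{302642}{3}\right) - \frac{6321}{2} = - \frac{303823}{3} - \frac{6321}{2} = - \frac{626609}{6}$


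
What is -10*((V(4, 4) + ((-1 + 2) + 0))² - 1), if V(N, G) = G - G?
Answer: 0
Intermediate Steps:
V(N, G) = 0
-10*((V(4, 4) + ((-1 + 2) + 0))² - 1) = -10*((0 + ((-1 + 2) + 0))² - 1) = -10*((0 + (1 + 0))² - 1) = -10*((0 + 1)² - 1) = -10*(1² - 1) = -10*(1 - 1) = -10*0 = 0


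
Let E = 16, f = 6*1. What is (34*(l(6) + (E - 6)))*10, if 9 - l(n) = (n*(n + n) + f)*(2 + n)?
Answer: -205700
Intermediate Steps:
f = 6
l(n) = 9 - (2 + n)*(6 + 2*n²) (l(n) = 9 - (n*(n + n) + 6)*(2 + n) = 9 - (n*(2*n) + 6)*(2 + n) = 9 - (2*n² + 6)*(2 + n) = 9 - (6 + 2*n²)*(2 + n) = 9 - (2 + n)*(6 + 2*n²))
(34*(l(6) + (E - 6)))*10 = (34*((-3 - 6*6 - 4*6² - 2*6³) + (16 - 6)))*10 = (34*((-3 - 36 - 4*36 - 2*216) + 10))*10 = (34*((-3 - 36 - 144 - 432) + 10))*10 = (34*(-615 + 10))*10 = (34*(-605))*10 = -20570*10 = -205700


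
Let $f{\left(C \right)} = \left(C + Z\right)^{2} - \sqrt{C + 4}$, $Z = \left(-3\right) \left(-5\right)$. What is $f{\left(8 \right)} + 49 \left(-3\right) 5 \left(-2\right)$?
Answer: $1999 - 2 \sqrt{3} \approx 1995.5$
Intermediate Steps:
$Z = 15$
$f{\left(C \right)} = \left(15 + C\right)^{2} - \sqrt{4 + C}$ ($f{\left(C \right)} = \left(C + 15\right)^{2} - \sqrt{C + 4} = \left(15 + C\right)^{2} - \sqrt{4 + C}$)
$f{\left(8 \right)} + 49 \left(-3\right) 5 \left(-2\right) = \left(\left(15 + 8\right)^{2} - \sqrt{4 + 8}\right) + 49 \left(-3\right) 5 \left(-2\right) = \left(23^{2} - \sqrt{12}\right) + 49 \left(\left(-15\right) \left(-2\right)\right) = \left(529 - 2 \sqrt{3}\right) + 49 \cdot 30 = \left(529 - 2 \sqrt{3}\right) + 1470 = 1999 - 2 \sqrt{3}$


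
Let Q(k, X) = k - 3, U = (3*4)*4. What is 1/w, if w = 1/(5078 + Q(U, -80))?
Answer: 5123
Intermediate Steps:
U = 48 (U = 12*4 = 48)
Q(k, X) = -3 + k
w = 1/5123 (w = 1/(5078 + (-3 + 48)) = 1/(5078 + 45) = 1/5123 ≈ 0.00019520)
1/w = 1/(1/5123) = 5123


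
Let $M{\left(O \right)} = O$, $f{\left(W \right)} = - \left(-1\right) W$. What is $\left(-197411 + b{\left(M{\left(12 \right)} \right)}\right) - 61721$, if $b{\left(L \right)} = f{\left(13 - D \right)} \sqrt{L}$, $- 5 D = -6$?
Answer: $-259132 + \frac{118 \sqrt{3}}{5} \approx -2.5909 \cdot 10^{5}$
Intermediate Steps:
$D = \frac{6}{5}$ ($D = \left(- \frac{1}{5}\right) \left(-6\right) = \frac{6}{5} \approx 1.2$)
$f{\left(W \right)} = W$
$b{\left(L \right)} = \frac{59 \sqrt{L}}{5}$ ($b{\left(L \right)} = \left(13 - \frac{6}{5}\right) \sqrt{L} = \frac{59 \sqrt{L}}{5}$)
$\left(-197411 + b{\left(M{\left(12 \right)} \right)}\right) - 61721 = \left(-197411 + \frac{59 \sqrt{12}}{5}\right) - 61721 = \left(-197411 + \frac{59 \cdot 2 \sqrt{3}}{5}\right) - 61721 = \left(-197411 + \frac{118 \sqrt{3}}{5}\right) - 61721 = -259132 + \frac{118 \sqrt{3}}{5}$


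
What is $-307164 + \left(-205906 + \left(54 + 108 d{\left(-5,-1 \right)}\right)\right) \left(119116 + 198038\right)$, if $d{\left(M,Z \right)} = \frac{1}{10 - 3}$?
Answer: $- \frac{456975393972}{7} \approx -6.5282 \cdot 10^{10}$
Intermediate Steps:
$d{\left(M,Z \right)} = \frac{1}{7}$
$-307164 + \left(-205906 + \left(54 + 108 d{\left(-5,-1 \right)}\right)\right) \left(119116 + 198038\right) = -307164 + \left(-205906 + \left(54 + 108 \cdot \frac{1}{7}\right)\right) \left(119116 + 198038\right) = -307164 + \left(-205906 + \left(54 + \frac{108}{7}\right)\right) 317154 = -307164 + \left(-205906 + \frac{486}{7}\right) 317154 = -307164 - \frac{456973243824}{7} = - \frac{456975393972}{7}$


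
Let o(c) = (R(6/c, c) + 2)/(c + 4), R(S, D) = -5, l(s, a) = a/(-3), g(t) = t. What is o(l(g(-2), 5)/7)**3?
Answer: -250047/493039 ≈ -0.50715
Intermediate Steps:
l(s, a) = -a/3 (l(s, a) = a*(-1/3) = -a/3)
o(c) = -3/(4 + c) (o(c) = (-5 + 2)/(c + 4) = -3/(4 + c))
o(l(g(-2), 5)/7)**3 = (-3/(4 - 1/3*5/7))**3 = (-3/(4 - 5/3*1/7))**3 = (-3/(4 - 5/21))**3 = (-3/79/21)**3 = (-3*21/79)**3 = (-63/79)**3 = -250047/493039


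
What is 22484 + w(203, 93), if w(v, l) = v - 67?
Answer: 22620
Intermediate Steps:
w(v, l) = -67 + v
22484 + w(203, 93) = 22484 + (-67 + 203) = 22484 + 136 = 22620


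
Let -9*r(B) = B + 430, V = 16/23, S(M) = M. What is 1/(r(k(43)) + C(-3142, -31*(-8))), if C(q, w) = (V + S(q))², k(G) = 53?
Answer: 1587/15660102331 ≈ 1.0134e-7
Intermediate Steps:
V = 16/23 (V = 16*(1/23) = 16/23 ≈ 0.69565)
C(q, w) = (16/23 + q)²
r(B) = -430/9 - B/9 (r(B) = -(B + 430)/9 = -(430 + B)/9 = -430/9 - B/9)
1/(r(k(43)) + C(-3142, -31*(-8))) = 1/((-430/9 - ⅑*53) + (16 + 23*(-3142))²/529) = 1/((-430/9 - 53/9) + (16 - 72266)²/529) = 1/(-161/3 + (1/529)*(-72250)²) = 1/(-161/3 + (1/529)*5220062500) = 1/(-161/3 + 5220062500/529) = 1/(15660102331/1587) = 1587/15660102331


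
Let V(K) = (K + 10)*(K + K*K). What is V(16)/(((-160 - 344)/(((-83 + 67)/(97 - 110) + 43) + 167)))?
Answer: -186728/63 ≈ -2963.9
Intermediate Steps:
V(K) = (10 + K)*(K + K**2)
V(16)/(((-160 - 344)/(((-83 + 67)/(97 - 110) + 43) + 167))) = (16*(10 + 16**2 + 11*16))/(((-160 - 344)/(((-83 + 67)/(97 - 110) + 43) + 167))) = (16*(10 + 256 + 176))/((-504/((-16/(-13) + 43) + 167))) = (16*442)/((-504/((-16*(-1/13) + 43) + 167))) = 7072/((-504/((16/13 + 43) + 167))) = 7072/((-504/(575/13 + 167))) = 7072/((-504/2746/13)) = 7072/((-504*13/2746)) = 7072/(-3276/1373) = 7072*(-1373/3276) = -186728/63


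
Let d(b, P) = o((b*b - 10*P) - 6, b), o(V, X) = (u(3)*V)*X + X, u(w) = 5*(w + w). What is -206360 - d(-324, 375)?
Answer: 983652364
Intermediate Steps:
u(w) = 10*w (u(w) = 5*(2*w) = 10*w)
o(V, X) = X + 30*V*X (o(V, X) = ((10*3)*V)*X + X = (30*V)*X + X = 30*V*X + X = X + 30*V*X)
d(b, P) = b*(-179 - 300*P + 30*b**2) (d(b, P) = b*(1 + 30*((b*b - 10*P) - 6)) = b*(1 + 30*((b**2 - 10*P) - 6)) = b*(1 + 30*(-6 + b**2 - 10*P)) = b*(1 + (-180 - 300*P + 30*b**2)) = b*(-179 - 300*P + 30*b**2))
-206360 - d(-324, 375) = -206360 - (-324)*(-179 - 300*375 + 30*(-324)**2) = -206360 - (-324)*(-179 - 112500 + 30*104976) = -206360 - (-324)*(-179 - 112500 + 3149280) = -206360 - (-324)*3036601 = -206360 - 1*(-983858724) = -206360 + 983858724 = 983652364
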